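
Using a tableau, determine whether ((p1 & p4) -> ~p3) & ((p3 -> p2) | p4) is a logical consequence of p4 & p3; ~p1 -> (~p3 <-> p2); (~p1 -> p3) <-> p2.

No

Initial set: {T (p4 & p3); T (~p1 -> (~p3 <-> p2)); T ((~p1 -> p3) <-> p2); F (((p1 & p4) -> ~p3) & ((p3 -> p2) | p4))}.
T (p4 & p3): α-rule — add T p4, T p3.
T (~p1 -> (~p3 <-> p2)): β-rule — branch into F ~p1  //  T (~p3 <-> p2).
  branch 1 (add F ~p1):
    T ((~p1 -> p3) <-> p2): β-rule — branch into T (~p1 -> p3), T p2  //  F (~p1 -> p3), F p2.
      branch 1.1 (add T (~p1 -> p3), T p2):
        F (((p1 & p4) -> ~p3) & ((p3 -> p2) | p4)): β-rule — branch into F ((p1 & p4) -> ~p3)  //  F ((p3 -> p2) | p4).
          branch 1.1.1 (add F ((p1 & p4) -> ~p3)):
            F ((p1 & p4) -> ~p3): α-rule — add T (p1 & p4), F ~p3.
            T (p1 & p4): α-rule — add T p1, T p4.
            T (~p1 -> p3): β-rule — branch into F ~p1  //  T p3.
              branch 1.1.1.1 (add F ~p1):
                ○ open, literals {p1=T, p2=T, p3=T, p4=T}.
              branch 1.1.1.2 (add T p3):
                ○ open, literals {p1=T, p2=T, p3=T, p4=T}.
          branch 1.1.2 (add F ((p3 -> p2) | p4)):
            F ((p3 -> p2) | p4): α-rule — add F (p3 -> p2), F p4.
            × closes — contains both p4 and ~p4.
      branch 1.2 (add F (~p1 -> p3), F p2):
        F (~p1 -> p3): α-rule — add T ~p1, F p3.
        × closes — contains both p1 and ~p1.
  branch 2 (add T (~p3 <-> p2)):
    T ((~p1 -> p3) <-> p2): β-rule — branch into T (~p1 -> p3), T p2  //  F (~p1 -> p3), F p2.
      branch 2.1 (add T (~p1 -> p3), T p2):
        F (((p1 & p4) -> ~p3) & ((p3 -> p2) | p4)): β-rule — branch into F ((p1 & p4) -> ~p3)  //  F ((p3 -> p2) | p4).
          branch 2.1.1 (add F ((p1 & p4) -> ~p3)):
            F ((p1 & p4) -> ~p3): α-rule — add T (p1 & p4), F ~p3.
            T (p1 & p4): α-rule — add T p1, T p4.
            T (~p3 <-> p2): β-rule — branch into T ~p3, T p2  //  F ~p3, F p2.
              branch 2.1.1.1 (add T ~p3, T p2):
                × closes — contains both p3 and ~p3.
              branch 2.1.1.2 (add F ~p3, F p2):
                × closes — contains both p2 and ~p2.
          branch 2.1.2 (add F ((p3 -> p2) | p4)):
            F ((p3 -> p2) | p4): α-rule — add F (p3 -> p2), F p4.
            × closes — contains both p4 and ~p4.
      branch 2.2 (add F (~p1 -> p3), F p2):
        F (~p1 -> p3): α-rule — add T ~p1, F p3.
        × closes — contains both p3 and ~p3.
6 branches closed, 2 open.
An open branch gives a countermodel: p1=T, p2=T, p3=T, p4=T (unmentioned atoms arbitrary); the premises hold there but the conclusion fails.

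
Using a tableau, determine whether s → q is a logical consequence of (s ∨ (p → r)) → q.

Yes

Initial set: {((s ∨ (p → r)) → q); ¬(s → q)}.
¬(s → q): α-rule — add s, ¬q.
((s ∨ (p → r)) → q): β-rule — branch into ¬(s ∨ (p → r))  //  q.
  branch 1 (add ¬(s ∨ (p → r))):
    ¬(s ∨ (p → r)): α-rule — add ¬s, ¬(p → r).
    × closes — contains both s and ¬s.
  branch 2 (add q):
    × closes — contains both q and ¬q.
All 2 branches close.
Every branch closed, so the premises entail the conclusion.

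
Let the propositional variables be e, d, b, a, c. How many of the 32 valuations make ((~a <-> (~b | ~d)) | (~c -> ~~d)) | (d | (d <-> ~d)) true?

Initial set: {(((~a <-> (~b | ~d)) | (~c -> ~~d)) | (d | (d <-> ~d)))}.
(((~a <-> (~b | ~d)) | (~c -> ~~d)) | (d | (d <-> ~d))): β-rule — branch into ((~a <-> (~b | ~d)) | (~c -> ~~d))  //  (d | (d <-> ~d)).
  branch 1 (add ((~a <-> (~b | ~d)) | (~c -> ~~d))):
    ((~a <-> (~b | ~d)) | (~c -> ~~d)): β-rule — branch into (~a <-> (~b | ~d))  //  (~c -> ~~d).
      branch 1.1 (add (~a <-> (~b | ~d))):
        (~a <-> (~b | ~d)): β-rule — branch into ~a, (~b | ~d)  //  ~~a, ~(~b | ~d).
          branch 1.1.1 (add ~a, (~b | ~d)):
            (~b | ~d): β-rule — branch into ~b  //  ~d.
              branch 1.1.1.1 (add ~b):
                ○ open, literals {a=0, b=0}.
              branch 1.1.1.2 (add ~d):
                ○ open, literals {a=0, d=0}.
          branch 1.1.2 (add ~~a, ~(~b | ~d)):
            ~(~b | ~d): α-rule — add ~~b, ~~d.
            ○ open, literals {a=1, b=1, d=1}.
      branch 1.2 (add (~c -> ~~d)):
        (~c -> ~~d): β-rule — branch into ~~c  //  ~~d.
          branch 1.2.1 (add ~~c):
            ○ open, literals {c=1}.
          branch 1.2.2 (add ~~d):
            ~~d: drop double negation, giving d.
            ○ open, literals {d=1}.
  branch 2 (add (d | (d <-> ~d))):
    (d | (d <-> ~d)): β-rule — branch into d  //  (d <-> ~d).
      branch 2.1 (add d):
        ○ open, literals {d=1}.
      branch 2.2 (add (d <-> ~d)):
        (d <-> ~d): β-rule — branch into d, ~d  //  ~d, ~~d.
          branch 2.2.1 (add d, ~d):
            × closes — contains both d and ~d.
          branch 2.2.2 (add ~d, ~~d):
            × closes — contains both d and ~d.
2 branches closed, 6 open.
Each open branch fixes some atoms; the unmentioned ones are free. Counting distinct full assignments: branch {a=0, b=0} (e, d, c) contributes 8 new; branch {a=0, d=0} (e, b, c) contributes 4 new; branch {a=1, b=1, d=1} (e, c) contributes 4 new; branch {c=1} (e, d, b, a) contributes 8 new; branch {d=1} (e, b, a, c) contributes 4 new; branch {d=1} (e, b, a, c) contributes 0 new. Total: 28.

28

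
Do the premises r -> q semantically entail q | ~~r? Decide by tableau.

Initial set: {(r -> q); ~(q | ~~r)}.
~(q | ~~r): α-rule — add ~q, ~~~r.
~~~r: drop double negation, giving ~r.
(r -> q): β-rule — branch into ~r  //  q.
  branch 1 (add ~r):
    ○ open, literals {q=false, r=false}.
  branch 2 (add q):
    × closes — contains both q and ~q.
1 branch closed, 1 open.
An open branch gives a countermodel: q=false, r=false (unmentioned atoms arbitrary); the premises hold there but the conclusion fails.

No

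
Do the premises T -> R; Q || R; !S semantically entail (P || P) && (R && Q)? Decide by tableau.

Initial set: {(T -> R); (Q || R); !S; !((P || P) && (R && Q))}.
(T -> R): β-rule — branch into !T  //  R.
  branch 1 (add !T):
    (Q || R): β-rule — branch into Q  //  R.
      branch 1.1 (add Q):
        !((P || P) && (R && Q)): β-rule — branch into !(P || P)  //  !(R && Q).
          branch 1.1.1 (add !(P || P)):
            !(P || P): α-rule — add !P, !P.
            ○ open, literals {P=0, Q=1, S=0, T=0}.
          branch 1.1.2 (add !(R && Q)):
            !(R && Q): β-rule — branch into !R  //  !Q.
              branch 1.1.2.1 (add !R):
                ○ open, literals {Q=1, R=0, S=0, T=0}.
              branch 1.1.2.2 (add !Q):
                × closes — contains both Q and !Q.
      branch 1.2 (add R):
        !((P || P) && (R && Q)): β-rule — branch into !(P || P)  //  !(R && Q).
          branch 1.2.1 (add !(P || P)):
            !(P || P): α-rule — add !P, !P.
            ○ open, literals {P=0, R=1, S=0, T=0}.
          branch 1.2.2 (add !(R && Q)):
            !(R && Q): β-rule — branch into !R  //  !Q.
              branch 1.2.2.1 (add !R):
                × closes — contains both R and !R.
              branch 1.2.2.2 (add !Q):
                ○ open, literals {Q=0, R=1, S=0, T=0}.
  branch 2 (add R):
    (Q || R): β-rule — branch into Q  //  R.
      branch 2.1 (add Q):
        !((P || P) && (R && Q)): β-rule — branch into !(P || P)  //  !(R && Q).
          branch 2.1.1 (add !(P || P)):
            !(P || P): α-rule — add !P, !P.
            ○ open, literals {P=0, Q=1, R=1, S=0}.
          branch 2.1.2 (add !(R && Q)):
            !(R && Q): β-rule — branch into !R  //  !Q.
              branch 2.1.2.1 (add !R):
                × closes — contains both R and !R.
              branch 2.1.2.2 (add !Q):
                × closes — contains both Q and !Q.
      branch 2.2 (add R):
        !((P || P) && (R && Q)): β-rule — branch into !(P || P)  //  !(R && Q).
          branch 2.2.1 (add !(P || P)):
            !(P || P): α-rule — add !P, !P.
            ○ open, literals {P=0, R=1, S=0}.
          branch 2.2.2 (add !(R && Q)):
            !(R && Q): β-rule — branch into !R  //  !Q.
              branch 2.2.2.1 (add !R):
                × closes — contains both R and !R.
              branch 2.2.2.2 (add !Q):
                ○ open, literals {Q=0, R=1, S=0}.
5 branches closed, 7 open.
An open branch gives a countermodel: P=0, Q=1, S=0, T=0 (unmentioned atoms arbitrary); the premises hold there but the conclusion fails.

No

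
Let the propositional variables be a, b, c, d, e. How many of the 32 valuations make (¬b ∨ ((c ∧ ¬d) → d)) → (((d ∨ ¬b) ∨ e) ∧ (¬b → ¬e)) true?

22

Initial set: {((¬b ∨ ((c ∧ ¬d) → d)) → (((d ∨ ¬b) ∨ e) ∧ (¬b → ¬e)))}.
((¬b ∨ ((c ∧ ¬d) → d)) → (((d ∨ ¬b) ∨ e) ∧ (¬b → ¬e))): β-rule — branch into ¬(¬b ∨ ((c ∧ ¬d) → d))  //  (((d ∨ ¬b) ∨ e) ∧ (¬b → ¬e)).
  branch 1 (add ¬(¬b ∨ ((c ∧ ¬d) → d))):
    ¬(¬b ∨ ((c ∧ ¬d) → d)): α-rule — add ¬¬b, ¬((c ∧ ¬d) → d).
    ¬((c ∧ ¬d) → d): α-rule — add (c ∧ ¬d), ¬d.
    (c ∧ ¬d): α-rule — add c, ¬d.
    ○ open, literals {b=T, c=T, d=F}.
  branch 2 (add (((d ∨ ¬b) ∨ e) ∧ (¬b → ¬e))):
    (((d ∨ ¬b) ∨ e) ∧ (¬b → ¬e)): α-rule — add ((d ∨ ¬b) ∨ e), (¬b → ¬e).
    ((d ∨ ¬b) ∨ e): β-rule — branch into (d ∨ ¬b)  //  e.
      branch 2.1 (add (d ∨ ¬b)):
        (¬b → ¬e): β-rule — branch into ¬¬b  //  ¬e.
          branch 2.1.1 (add ¬¬b):
            (d ∨ ¬b): β-rule — branch into d  //  ¬b.
              branch 2.1.1.1 (add d):
                ○ open, literals {b=T, d=T}.
              branch 2.1.1.2 (add ¬b):
                × closes — contains both b and ¬b.
          branch 2.1.2 (add ¬e):
            (d ∨ ¬b): β-rule — branch into d  //  ¬b.
              branch 2.1.2.1 (add d):
                ○ open, literals {d=T, e=F}.
              branch 2.1.2.2 (add ¬b):
                ○ open, literals {b=F, e=F}.
      branch 2.2 (add e):
        (¬b → ¬e): β-rule — branch into ¬¬b  //  ¬e.
          branch 2.2.1 (add ¬¬b):
            ○ open, literals {b=T, e=T}.
          branch 2.2.2 (add ¬e):
            × closes — contains both e and ¬e.
2 branches closed, 5 open.
Each open branch fixes some atoms; the unmentioned ones are free. Counting distinct full assignments: branch {b=T, c=T, d=F} (a, e) contributes 4 new; branch {b=T, d=T} (a, c, e) contributes 8 new; branch {d=T, e=F} (a, b, c) contributes 4 new; branch {b=F, e=F} (a, c, d) contributes 4 new; branch {b=T, e=T} (a, c, d) contributes 2 new. Total: 22.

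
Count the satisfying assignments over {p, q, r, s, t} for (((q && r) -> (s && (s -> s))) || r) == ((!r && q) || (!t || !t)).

20

Initial set: {((((q && r) -> (s && (s -> s))) || r) == ((!r && q) || (!t || !t)))}.
((((q && r) -> (s && (s -> s))) || r) == ((!r && q) || (!t || !t))): β-rule — branch into (((q && r) -> (s && (s -> s))) || r), ((!r && q) || (!t || !t))  //  !(((q && r) -> (s && (s -> s))) || r), !((!r && q) || (!t || !t)).
  branch 1 (add (((q && r) -> (s && (s -> s))) || r), ((!r && q) || (!t || !t))):
    (((q && r) -> (s && (s -> s))) || r): β-rule — branch into ((q && r) -> (s && (s -> s)))  //  r.
      branch 1.1 (add ((q && r) -> (s && (s -> s)))):
        ((!r && q) || (!t || !t)): β-rule — branch into (!r && q)  //  (!t || !t).
          branch 1.1.1 (add (!r && q)):
            (!r && q): α-rule — add !r, q.
            ((q && r) -> (s && (s -> s))): β-rule — branch into !(q && r)  //  (s && (s -> s)).
              branch 1.1.1.1 (add !(q && r)):
                !(q && r): β-rule — branch into !q  //  !r.
                  branch 1.1.1.1.1 (add !q):
                    × closes — contains both q and !q.
                  branch 1.1.1.1.2 (add !r):
                    ○ open, literals {q=1, r=0}.
              branch 1.1.1.2 (add (s && (s -> s))):
                (s && (s -> s)): α-rule — add s, (s -> s).
                (s -> s): β-rule — branch into !s  //  s.
                  branch 1.1.1.2.1 (add !s):
                    × closes — contains both s and !s.
                  branch 1.1.1.2.2 (add s):
                    ○ open, literals {q=1, r=0, s=1}.
          branch 1.1.2 (add (!t || !t)):
            ((q && r) -> (s && (s -> s))): β-rule — branch into !(q && r)  //  (s && (s -> s)).
              branch 1.1.2.1 (add !(q && r)):
                (!t || !t): β-rule — branch into !t  //  !t.
                  branch 1.1.2.1.1 (add !t):
                    !(q && r): β-rule — branch into !q  //  !r.
                      branch 1.1.2.1.1.1 (add !q):
                        ○ open, literals {q=0, t=0}.
                      branch 1.1.2.1.1.2 (add !r):
                        ○ open, literals {r=0, t=0}.
                  branch 1.1.2.1.2 (add !t):
                    !(q && r): β-rule — branch into !q  //  !r.
                      branch 1.1.2.1.2.1 (add !q):
                        ○ open, literals {q=0, t=0}.
                      branch 1.1.2.1.2.2 (add !r):
                        ○ open, literals {r=0, t=0}.
              branch 1.1.2.2 (add (s && (s -> s))):
                (s && (s -> s)): α-rule — add s, (s -> s).
                (!t || !t): β-rule — branch into !t  //  !t.
                  branch 1.1.2.2.1 (add !t):
                    (s -> s): β-rule — branch into !s  //  s.
                      branch 1.1.2.2.1.1 (add !s):
                        × closes — contains both s and !s.
                      branch 1.1.2.2.1.2 (add s):
                        ○ open, literals {s=1, t=0}.
                  branch 1.1.2.2.2 (add !t):
                    (s -> s): β-rule — branch into !s  //  s.
                      branch 1.1.2.2.2.1 (add !s):
                        × closes — contains both s and !s.
                      branch 1.1.2.2.2.2 (add s):
                        ○ open, literals {s=1, t=0}.
      branch 1.2 (add r):
        ((!r && q) || (!t || !t)): β-rule — branch into (!r && q)  //  (!t || !t).
          branch 1.2.1 (add (!r && q)):
            (!r && q): α-rule — add !r, q.
            × closes — contains both r and !r.
          branch 1.2.2 (add (!t || !t)):
            (!t || !t): β-rule — branch into !t  //  !t.
              branch 1.2.2.1 (add !t):
                ○ open, literals {r=1, t=0}.
              branch 1.2.2.2 (add !t):
                ○ open, literals {r=1, t=0}.
  branch 2 (add !(((q && r) -> (s && (s -> s))) || r), !((!r && q) || (!t || !t))):
    !(((q && r) -> (s && (s -> s))) || r): α-rule — add !((q && r) -> (s && (s -> s))), !r.
    !((!r && q) || (!t || !t)): α-rule — add !(!r && q), !(!t || !t).
    !((q && r) -> (s && (s -> s))): α-rule — add (q && r), !(s && (s -> s)).
    !(!t || !t): α-rule — add !!t, !!t.
    (q && r): α-rule — add q, r.
    × closes — contains both r and !r.
6 branches closed, 10 open.
Each open branch fixes some atoms; the unmentioned ones are free. Counting distinct full assignments: branch {q=1, r=0} (p, s, t) contributes 8 new; branch {q=1, r=0, s=1} (p, t) contributes 0 new; branch {q=0, t=0} (p, r, s) contributes 8 new; branch {r=0, t=0} (p, q, s) contributes 0 new; branch {q=0, t=0} (p, r, s) contributes 0 new; branch {r=0, t=0} (p, q, s) contributes 0 new; branch {s=1, t=0} (p, q, r) contributes 2 new; branch {s=1, t=0} (p, q, r) contributes 0 new; branch {r=1, t=0} (p, q, s) contributes 2 new; branch {r=1, t=0} (p, q, s) contributes 0 new. Total: 20.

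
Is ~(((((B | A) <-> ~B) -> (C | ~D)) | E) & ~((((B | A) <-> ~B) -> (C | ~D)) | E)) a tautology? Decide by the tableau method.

Valid

Assume the negation and expand:
Initial set: {~~(((((B | A) <-> ~B) -> (C | ~D)) | E) & ~((((B | A) <-> ~B) -> (C | ~D)) | E))}.
~~(((((B | A) <-> ~B) -> (C | ~D)) | E) & ~((((B | A) <-> ~B) -> (C | ~D)) | E)): α-rule — add ((((B | A) <-> ~B) -> (C | ~D)) | E), ~((((B | A) <-> ~B) -> (C | ~D)) | E).
~((((B | A) <-> ~B) -> (C | ~D)) | E): α-rule — add ~(((B | A) <-> ~B) -> (C | ~D)), ~E.
~(((B | A) <-> ~B) -> (C | ~D)): α-rule — add ((B | A) <-> ~B), ~(C | ~D).
~(C | ~D): α-rule — add ~C, ~~D.
((((B | A) <-> ~B) -> (C | ~D)) | E): β-rule — branch into (((B | A) <-> ~B) -> (C | ~D))  //  E.
  branch 1 (add (((B | A) <-> ~B) -> (C | ~D))):
    ((B | A) <-> ~B): β-rule — branch into (B | A), ~B  //  ~(B | A), ~~B.
      branch 1.1 (add (B | A), ~B):
        (((B | A) <-> ~B) -> (C | ~D)): β-rule — branch into ~((B | A) <-> ~B)  //  (C | ~D).
          branch 1.1.1 (add ~((B | A) <-> ~B)):
            (B | A): β-rule — branch into B  //  A.
              branch 1.1.1.1 (add B):
                × closes — contains both B and ~B.
              branch 1.1.1.2 (add A):
                ~((B | A) <-> ~B): β-rule — branch into (B | A), ~~B  //  ~(B | A), ~B.
                  branch 1.1.1.2.1 (add (B | A), ~~B):
                    × closes — contains both B and ~B.
                  branch 1.1.1.2.2 (add ~(B | A), ~B):
                    ~(B | A): α-rule — add ~B, ~A.
                    × closes — contains both A and ~A.
          branch 1.1.2 (add (C | ~D)):
            (B | A): β-rule — branch into B  //  A.
              branch 1.1.2.1 (add B):
                × closes — contains both B and ~B.
              branch 1.1.2.2 (add A):
                (C | ~D): β-rule — branch into C  //  ~D.
                  branch 1.1.2.2.1 (add C):
                    × closes — contains both C and ~C.
                  branch 1.1.2.2.2 (add ~D):
                    × closes — contains both D and ~D.
      branch 1.2 (add ~(B | A), ~~B):
        ~(B | A): α-rule — add ~B, ~A.
        × closes — contains both B and ~B.
  branch 2 (add E):
    × closes — contains both E and ~E.
All 8 branches close.
Every branch closed, so the negation is unsatisfiable and the formula is valid.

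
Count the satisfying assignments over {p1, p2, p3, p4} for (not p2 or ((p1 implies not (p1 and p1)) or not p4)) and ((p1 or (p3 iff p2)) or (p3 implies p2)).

12

Initial set: {((not p2 or ((p1 implies not (p1 and p1)) or not p4)) and ((p1 or (p3 iff p2)) or (p3 implies p2)))}.
((not p2 or ((p1 implies not (p1 and p1)) or not p4)) and ((p1 or (p3 iff p2)) or (p3 implies p2))): α-rule — add (not p2 or ((p1 implies not (p1 and p1)) or not p4)), ((p1 or (p3 iff p2)) or (p3 implies p2)).
(not p2 or ((p1 implies not (p1 and p1)) or not p4)): β-rule — branch into not p2  //  ((p1 implies not (p1 and p1)) or not p4).
  branch 1 (add not p2):
    ((p1 or (p3 iff p2)) or (p3 implies p2)): β-rule — branch into (p1 or (p3 iff p2))  //  (p3 implies p2).
      branch 1.1 (add (p1 or (p3 iff p2))):
        (p1 or (p3 iff p2)): β-rule — branch into p1  //  (p3 iff p2).
          branch 1.1.1 (add p1):
            ○ open, literals {p1=T, p2=F}.
          branch 1.1.2 (add (p3 iff p2)):
            (p3 iff p2): β-rule — branch into p3, p2  //  not p3, not p2.
              branch 1.1.2.1 (add p3, p2):
                × closes — contains both p2 and not p2.
              branch 1.1.2.2 (add not p3, not p2):
                ○ open, literals {p2=F, p3=F}.
      branch 1.2 (add (p3 implies p2)):
        (p3 implies p2): β-rule — branch into not p3  //  p2.
          branch 1.2.1 (add not p3):
            ○ open, literals {p2=F, p3=F}.
          branch 1.2.2 (add p2):
            × closes — contains both p2 and not p2.
  branch 2 (add ((p1 implies not (p1 and p1)) or not p4)):
    ((p1 or (p3 iff p2)) or (p3 implies p2)): β-rule — branch into (p1 or (p3 iff p2))  //  (p3 implies p2).
      branch 2.1 (add (p1 or (p3 iff p2))):
        ((p1 implies not (p1 and p1)) or not p4): β-rule — branch into (p1 implies not (p1 and p1))  //  not p4.
          branch 2.1.1 (add (p1 implies not (p1 and p1))):
            (p1 or (p3 iff p2)): β-rule — branch into p1  //  (p3 iff p2).
              branch 2.1.1.1 (add p1):
                (p1 implies not (p1 and p1)): β-rule — branch into not p1  //  not (p1 and p1).
                  branch 2.1.1.1.1 (add not p1):
                    × closes — contains both p1 and not p1.
                  branch 2.1.1.1.2 (add not (p1 and p1)):
                    not (p1 and p1): β-rule — branch into not p1  //  not p1.
                      branch 2.1.1.1.2.1 (add not p1):
                        × closes — contains both p1 and not p1.
                      branch 2.1.1.1.2.2 (add not p1):
                        × closes — contains both p1 and not p1.
              branch 2.1.1.2 (add (p3 iff p2)):
                (p1 implies not (p1 and p1)): β-rule — branch into not p1  //  not (p1 and p1).
                  branch 2.1.1.2.1 (add not p1):
                    (p3 iff p2): β-rule — branch into p3, p2  //  not p3, not p2.
                      branch 2.1.1.2.1.1 (add p3, p2):
                        ○ open, literals {p1=F, p2=T, p3=T}.
                      branch 2.1.1.2.1.2 (add not p3, not p2):
                        ○ open, literals {p1=F, p2=F, p3=F}.
                  branch 2.1.1.2.2 (add not (p1 and p1)):
                    (p3 iff p2): β-rule — branch into p3, p2  //  not p3, not p2.
                      branch 2.1.1.2.2.1 (add p3, p2):
                        not (p1 and p1): β-rule — branch into not p1  //  not p1.
                          branch 2.1.1.2.2.1.1 (add not p1):
                            ○ open, literals {p1=F, p2=T, p3=T}.
                          branch 2.1.1.2.2.1.2 (add not p1):
                            ○ open, literals {p1=F, p2=T, p3=T}.
                      branch 2.1.1.2.2.2 (add not p3, not p2):
                        not (p1 and p1): β-rule — branch into not p1  //  not p1.
                          branch 2.1.1.2.2.2.1 (add not p1):
                            ○ open, literals {p1=F, p2=F, p3=F}.
                          branch 2.1.1.2.2.2.2 (add not p1):
                            ○ open, literals {p1=F, p2=F, p3=F}.
          branch 2.1.2 (add not p4):
            (p1 or (p3 iff p2)): β-rule — branch into p1  //  (p3 iff p2).
              branch 2.1.2.1 (add p1):
                ○ open, literals {p1=T, p4=F}.
              branch 2.1.2.2 (add (p3 iff p2)):
                (p3 iff p2): β-rule — branch into p3, p2  //  not p3, not p2.
                  branch 2.1.2.2.1 (add p3, p2):
                    ○ open, literals {p2=T, p3=T, p4=F}.
                  branch 2.1.2.2.2 (add not p3, not p2):
                    ○ open, literals {p2=F, p3=F, p4=F}.
      branch 2.2 (add (p3 implies p2)):
        ((p1 implies not (p1 and p1)) or not p4): β-rule — branch into (p1 implies not (p1 and p1))  //  not p4.
          branch 2.2.1 (add (p1 implies not (p1 and p1))):
            (p3 implies p2): β-rule — branch into not p3  //  p2.
              branch 2.2.1.1 (add not p3):
                (p1 implies not (p1 and p1)): β-rule — branch into not p1  //  not (p1 and p1).
                  branch 2.2.1.1.1 (add not p1):
                    ○ open, literals {p1=F, p3=F}.
                  branch 2.2.1.1.2 (add not (p1 and p1)):
                    not (p1 and p1): β-rule — branch into not p1  //  not p1.
                      branch 2.2.1.1.2.1 (add not p1):
                        ○ open, literals {p1=F, p3=F}.
                      branch 2.2.1.1.2.2 (add not p1):
                        ○ open, literals {p1=F, p3=F}.
              branch 2.2.1.2 (add p2):
                (p1 implies not (p1 and p1)): β-rule — branch into not p1  //  not (p1 and p1).
                  branch 2.2.1.2.1 (add not p1):
                    ○ open, literals {p1=F, p2=T}.
                  branch 2.2.1.2.2 (add not (p1 and p1)):
                    not (p1 and p1): β-rule — branch into not p1  //  not p1.
                      branch 2.2.1.2.2.1 (add not p1):
                        ○ open, literals {p1=F, p2=T}.
                      branch 2.2.1.2.2.2 (add not p1):
                        ○ open, literals {p1=F, p2=T}.
          branch 2.2.2 (add not p4):
            (p3 implies p2): β-rule — branch into not p3  //  p2.
              branch 2.2.2.1 (add not p3):
                ○ open, literals {p3=F, p4=F}.
              branch 2.2.2.2 (add p2):
                ○ open, literals {p2=T, p4=F}.
5 branches closed, 20 open.
Each open branch fixes some atoms; the unmentioned ones are free. Counting distinct full assignments: branch {p1=T, p2=F} (p3, p4) contributes 4 new; branch {p2=F, p3=F} (p1, p4) contributes 2 new; branch {p2=F, p3=F} (p1, p4) contributes 0 new; branch {p1=F, p2=T, p3=T} (p4) contributes 2 new; branch {p1=F, p2=F, p3=F} (p4) contributes 0 new; branch {p1=F, p2=T, p3=T} (p4) contributes 0 new; branch {p1=F, p2=T, p3=T} (p4) contributes 0 new; branch {p1=F, p2=F, p3=F} (p4) contributes 0 new; branch {p1=F, p2=F, p3=F} (p4) contributes 0 new; branch {p1=T, p4=F} (p2, p3) contributes 2 new; branch {p2=T, p3=T, p4=F} (p1) contributes 0 new; branch {p2=F, p3=F, p4=F} (p1) contributes 0 new; branch {p1=F, p3=F} (p2, p4) contributes 2 new; branch {p1=F, p3=F} (p2, p4) contributes 0 new; branch {p1=F, p3=F} (p2, p4) contributes 0 new; branch {p1=F, p2=T} (p3, p4) contributes 0 new; branch {p1=F, p2=T} (p3, p4) contributes 0 new; branch {p1=F, p2=T} (p3, p4) contributes 0 new; branch {p3=F, p4=F} (p1, p2) contributes 0 new; branch {p2=T, p4=F} (p1, p3) contributes 0 new. Total: 12.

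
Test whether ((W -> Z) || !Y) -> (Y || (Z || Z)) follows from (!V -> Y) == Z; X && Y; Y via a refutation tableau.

Yes

Initial set: {((!V -> Y) == Z); (X && Y); Y; !(((W -> Z) || !Y) -> (Y || (Z || Z)))}.
(X && Y): α-rule — add X, Y.
!(((W -> Z) || !Y) -> (Y || (Z || Z))): α-rule — add ((W -> Z) || !Y), !(Y || (Z || Z)).
!(Y || (Z || Z)): α-rule — add !Y, !(Z || Z).
× closes — contains both Y and !Y.
All 1 branch closes.
Every branch closed, so the premises entail the conclusion.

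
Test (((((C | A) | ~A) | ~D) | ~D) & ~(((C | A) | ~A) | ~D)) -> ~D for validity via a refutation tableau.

Valid

Assume the negation and expand:
Initial set: {F ((((((C | A) | ~A) | ~D) | ~D) & ~(((C | A) | ~A) | ~D)) -> ~D)}.
F ((((((C | A) | ~A) | ~D) | ~D) & ~(((C | A) | ~A) | ~D)) -> ~D): α-rule — add T (((((C | A) | ~A) | ~D) | ~D) & ~(((C | A) | ~A) | ~D)), F ~D.
T (((((C | A) | ~A) | ~D) | ~D) & ~(((C | A) | ~A) | ~D)): α-rule — add T ((((C | A) | ~A) | ~D) | ~D), T ~(((C | A) | ~A) | ~D).
T ~(((C | A) | ~A) | ~D): α-rule — add F ((C | A) | ~A), F ~D.
F ((C | A) | ~A): α-rule — add F (C | A), F ~A.
F (C | A): α-rule — add F C, F A.
× closes — contains both A and ~A.
All 1 branch closes.
Every branch closed, so the negation is unsatisfiable and the formula is valid.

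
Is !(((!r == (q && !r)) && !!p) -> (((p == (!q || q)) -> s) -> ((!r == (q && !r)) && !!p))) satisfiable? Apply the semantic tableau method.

Unsatisfiable

Initial set: {!(((!r == (q && !r)) && !!p) -> (((p == (!q || q)) -> s) -> ((!r == (q && !r)) && !!p)))}.
!(((!r == (q && !r)) && !!p) -> (((p == (!q || q)) -> s) -> ((!r == (q && !r)) && !!p))): α-rule — add ((!r == (q && !r)) && !!p), !(((p == (!q || q)) -> s) -> ((!r == (q && !r)) && !!p)).
((!r == (q && !r)) && !!p): α-rule — add (!r == (q && !r)), !!p.
!(((p == (!q || q)) -> s) -> ((!r == (q && !r)) && !!p)): α-rule — add ((p == (!q || q)) -> s), !((!r == (q && !r)) && !!p).
!!p: drop double negation, giving p.
(!r == (q && !r)): β-rule — branch into !r, (q && !r)  //  !!r, !(q && !r).
  branch 1 (add !r, (q && !r)):
    (q && !r): α-rule — add q, !r.
    ((p == (!q || q)) -> s): β-rule — branch into !(p == (!q || q))  //  s.
      branch 1.1 (add !(p == (!q || q))):
        !((!r == (q && !r)) && !!p): β-rule — branch into !(!r == (q && !r))  //  !!!p.
          branch 1.1.1 (add !(!r == (q && !r))):
            !(p == (!q || q)): β-rule — branch into p, !(!q || q)  //  !p, (!q || q).
              branch 1.1.1.1 (add p, !(!q || q)):
                !(!q || q): α-rule — add !!q, !q.
                × closes — contains both q and !q.
              branch 1.1.1.2 (add !p, (!q || q)):
                × closes — contains both p and !p.
          branch 1.1.2 (add !!!p):
            !!!p: drop double negation, giving !p.
            × closes — contains both p and !p.
      branch 1.2 (add s):
        !((!r == (q && !r)) && !!p): β-rule — branch into !(!r == (q && !r))  //  !!!p.
          branch 1.2.1 (add !(!r == (q && !r))):
            !(!r == (q && !r)): β-rule — branch into !r, !(q && !r)  //  !!r, (q && !r).
              branch 1.2.1.1 (add !r, !(q && !r)):
                !(q && !r): β-rule — branch into !q  //  !!r.
                  branch 1.2.1.1.1 (add !q):
                    × closes — contains both q and !q.
                  branch 1.2.1.1.2 (add !!r):
                    × closes — contains both r and !r.
              branch 1.2.1.2 (add !!r, (q && !r)):
                × closes — contains both r and !r.
          branch 1.2.2 (add !!!p):
            !!!p: drop double negation, giving !p.
            × closes — contains both p and !p.
  branch 2 (add !!r, !(q && !r)):
    ((p == (!q || q)) -> s): β-rule — branch into !(p == (!q || q))  //  s.
      branch 2.1 (add !(p == (!q || q))):
        !((!r == (q && !r)) && !!p): β-rule — branch into !(!r == (q && !r))  //  !!!p.
          branch 2.1.1 (add !(!r == (q && !r))):
            !(q && !r): β-rule — branch into !q  //  !!r.
              branch 2.1.1.1 (add !q):
                !(p == (!q || q)): β-rule — branch into p, !(!q || q)  //  !p, (!q || q).
                  branch 2.1.1.1.1 (add p, !(!q || q)):
                    !(!q || q): α-rule — add !!q, !q.
                    × closes — contains both q and !q.
                  branch 2.1.1.1.2 (add !p, (!q || q)):
                    × closes — contains both p and !p.
              branch 2.1.1.2 (add !!r):
                !(p == (!q || q)): β-rule — branch into p, !(!q || q)  //  !p, (!q || q).
                  branch 2.1.1.2.1 (add p, !(!q || q)):
                    !(!q || q): α-rule — add !!q, !q.
                    × closes — contains both q and !q.
                  branch 2.1.1.2.2 (add !p, (!q || q)):
                    × closes — contains both p and !p.
          branch 2.1.2 (add !!!p):
            !!!p: drop double negation, giving !p.
            × closes — contains both p and !p.
      branch 2.2 (add s):
        !((!r == (q && !r)) && !!p): β-rule — branch into !(!r == (q && !r))  //  !!!p.
          branch 2.2.1 (add !(!r == (q && !r))):
            !(q && !r): β-rule — branch into !q  //  !!r.
              branch 2.2.1.1 (add !q):
                !(!r == (q && !r)): β-rule — branch into !r, !(q && !r)  //  !!r, (q && !r).
                  branch 2.2.1.1.1 (add !r, !(q && !r)):
                    × closes — contains both r and !r.
                  branch 2.2.1.1.2 (add !!r, (q && !r)):
                    (q && !r): α-rule — add q, !r.
                    × closes — contains both q and !q.
              branch 2.2.1.2 (add !!r):
                !(!r == (q && !r)): β-rule — branch into !r, !(q && !r)  //  !!r, (q && !r).
                  branch 2.2.1.2.1 (add !r, !(q && !r)):
                    × closes — contains both r and !r.
                  branch 2.2.1.2.2 (add !!r, (q && !r)):
                    (q && !r): α-rule — add q, !r.
                    × closes — contains both r and !r.
          branch 2.2.2 (add !!!p):
            !!!p: drop double negation, giving !p.
            × closes — contains both p and !p.
All 17 branches close.
Every branch closed; the formula is unsatisfiable.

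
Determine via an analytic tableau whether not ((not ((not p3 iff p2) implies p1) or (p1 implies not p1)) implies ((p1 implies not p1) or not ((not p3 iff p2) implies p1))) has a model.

Unsatisfiable

Initial set: {T not ((not ((not p3 iff p2) implies p1) or (p1 implies not p1)) implies ((p1 implies not p1) or not ((not p3 iff p2) implies p1)))}.
T not ((not ((not p3 iff p2) implies p1) or (p1 implies not p1)) implies ((p1 implies not p1) or not ((not p3 iff p2) implies p1))): α-rule — add T (not ((not p3 iff p2) implies p1) or (p1 implies not p1)), F ((p1 implies not p1) or not ((not p3 iff p2) implies p1)).
F ((p1 implies not p1) or not ((not p3 iff p2) implies p1)): α-rule — add F (p1 implies not p1), F not ((not p3 iff p2) implies p1).
F (p1 implies not p1): α-rule — add T p1, F not p1.
T (not ((not p3 iff p2) implies p1) or (p1 implies not p1)): β-rule — branch into T not ((not p3 iff p2) implies p1)  //  T (p1 implies not p1).
  branch 1 (add T not ((not p3 iff p2) implies p1)):
    T not ((not p3 iff p2) implies p1): α-rule — add T (not p3 iff p2), F p1.
    × closes — contains both p1 and not p1.
  branch 2 (add T (p1 implies not p1)):
    F not ((not p3 iff p2) implies p1): β-rule — branch into F (not p3 iff p2)  //  T p1.
      branch 2.1 (add F (not p3 iff p2)):
        T (p1 implies not p1): β-rule — branch into F p1  //  T not p1.
          branch 2.1.1 (add F p1):
            × closes — contains both p1 and not p1.
          branch 2.1.2 (add T not p1):
            × closes — contains both p1 and not p1.
      branch 2.2 (add T p1):
        T (p1 implies not p1): β-rule — branch into F p1  //  T not p1.
          branch 2.2.1 (add F p1):
            × closes — contains both p1 and not p1.
          branch 2.2.2 (add T not p1):
            × closes — contains both p1 and not p1.
All 5 branches close.
Every branch closed; the formula is unsatisfiable.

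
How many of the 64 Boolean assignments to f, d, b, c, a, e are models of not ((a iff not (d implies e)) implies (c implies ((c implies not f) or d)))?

Initial set: {T not ((a iff not (d implies e)) implies (c implies ((c implies not f) or d)))}.
T not ((a iff not (d implies e)) implies (c implies ((c implies not f) or d))): α-rule — add T (a iff not (d implies e)), F (c implies ((c implies not f) or d)).
F (c implies ((c implies not f) or d)): α-rule — add T c, F ((c implies not f) or d).
F ((c implies not f) or d): α-rule — add F (c implies not f), F d.
F (c implies not f): α-rule — add T c, F not f.
T (a iff not (d implies e)): β-rule — branch into T a, T not (d implies e)  //  F a, F not (d implies e).
  branch 1 (add T a, T not (d implies e)):
    T not (d implies e): α-rule — add T d, F e.
    × closes — contains both d and not d.
  branch 2 (add F a, F not (d implies e)):
    F not (d implies e): β-rule — branch into F d  //  T e.
      branch 2.1 (add F d):
        ○ open, literals {a=0, c=1, d=0, f=1}.
      branch 2.2 (add T e):
        ○ open, literals {a=0, c=1, d=0, e=1, f=1}.
1 branch closed, 2 open.
Each open branch fixes some atoms; the unmentioned ones are free. Counting distinct full assignments: branch {a=0, c=1, d=0, f=1} (b, e) contributes 4 new; branch {a=0, c=1, d=0, e=1, f=1} (b) contributes 0 new. Total: 4.

4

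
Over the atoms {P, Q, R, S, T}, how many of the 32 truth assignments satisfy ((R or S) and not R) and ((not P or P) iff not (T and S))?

4

Initial set: {T (((R or S) and not R) and ((not P or P) iff not (T and S)))}.
T (((R or S) and not R) and ((not P or P) iff not (T and S))): α-rule — add T ((R or S) and not R), T ((not P or P) iff not (T and S)).
T ((R or S) and not R): α-rule — add T (R or S), T not R.
T ((not P or P) iff not (T and S)): β-rule — branch into T (not P or P), T not (T and S)  //  F (not P or P), F not (T and S).
  branch 1 (add T (not P or P), T not (T and S)):
    T (R or S): β-rule — branch into T R  //  T S.
      branch 1.1 (add T R):
        × closes — contains both R and not R.
      branch 1.2 (add T S):
        T (not P or P): β-rule — branch into T not P  //  T P.
          branch 1.2.1 (add T not P):
            T not (T and S): β-rule — branch into F T  //  F S.
              branch 1.2.1.1 (add F T):
                ○ open, literals {P=0, R=0, S=1, T=0}.
              branch 1.2.1.2 (add F S):
                × closes — contains both S and not S.
          branch 1.2.2 (add T P):
            T not (T and S): β-rule — branch into F T  //  F S.
              branch 1.2.2.1 (add F T):
                ○ open, literals {P=1, R=0, S=1, T=0}.
              branch 1.2.2.2 (add F S):
                × closes — contains both S and not S.
  branch 2 (add F (not P or P), F not (T and S)):
    F (not P or P): α-rule — add F not P, F P.
    × closes — contains both P and not P.
4 branches closed, 2 open.
Each open branch fixes some atoms; the unmentioned ones are free. Counting distinct full assignments: branch {P=0, R=0, S=1, T=0} (Q) contributes 2 new; branch {P=1, R=0, S=1, T=0} (Q) contributes 2 new. Total: 4.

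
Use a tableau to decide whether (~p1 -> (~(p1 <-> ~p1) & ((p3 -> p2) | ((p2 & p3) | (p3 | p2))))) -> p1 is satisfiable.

Initial set: {((~p1 -> (~(p1 <-> ~p1) & ((p3 -> p2) | ((p2 & p3) | (p3 | p2))))) -> p1)}.
((~p1 -> (~(p1 <-> ~p1) & ((p3 -> p2) | ((p2 & p3) | (p3 | p2))))) -> p1): β-rule — branch into ~(~p1 -> (~(p1 <-> ~p1) & ((p3 -> p2) | ((p2 & p3) | (p3 | p2)))))  //  p1.
  branch 1 (add ~(~p1 -> (~(p1 <-> ~p1) & ((p3 -> p2) | ((p2 & p3) | (p3 | p2)))))):
    ~(~p1 -> (~(p1 <-> ~p1) & ((p3 -> p2) | ((p2 & p3) | (p3 | p2))))): α-rule — add ~p1, ~(~(p1 <-> ~p1) & ((p3 -> p2) | ((p2 & p3) | (p3 | p2)))).
    ~(~(p1 <-> ~p1) & ((p3 -> p2) | ((p2 & p3) | (p3 | p2)))): β-rule — branch into ~~(p1 <-> ~p1)  //  ~((p3 -> p2) | ((p2 & p3) | (p3 | p2))).
      branch 1.1 (add ~~(p1 <-> ~p1)):
        ~~(p1 <-> ~p1): β-rule — branch into p1, ~p1  //  ~p1, ~~p1.
          branch 1.1.1 (add p1, ~p1):
            × closes — contains both p1 and ~p1.
          branch 1.1.2 (add ~p1, ~~p1):
            × closes — contains both p1 and ~p1.
      branch 1.2 (add ~((p3 -> p2) | ((p2 & p3) | (p3 | p2)))):
        ~((p3 -> p2) | ((p2 & p3) | (p3 | p2))): α-rule — add ~(p3 -> p2), ~((p2 & p3) | (p3 | p2)).
        ~(p3 -> p2): α-rule — add p3, ~p2.
        ~((p2 & p3) | (p3 | p2)): α-rule — add ~(p2 & p3), ~(p3 | p2).
        ~(p3 | p2): α-rule — add ~p3, ~p2.
        × closes — contains both p3 and ~p3.
  branch 2 (add p1):
    ○ open, literals {p1=1}.
3 branches closed, 1 open.
An open branch gives a satisfying assignment: p1=1.

Satisfiable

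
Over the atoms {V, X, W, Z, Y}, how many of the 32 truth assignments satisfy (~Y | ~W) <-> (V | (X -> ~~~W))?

24

Initial set: {((~Y | ~W) <-> (V | (X -> ~~~W)))}.
((~Y | ~W) <-> (V | (X -> ~~~W))): β-rule — branch into (~Y | ~W), (V | (X -> ~~~W))  //  ~(~Y | ~W), ~(V | (X -> ~~~W)).
  branch 1 (add (~Y | ~W), (V | (X -> ~~~W))):
    (~Y | ~W): β-rule — branch into ~Y  //  ~W.
      branch 1.1 (add ~Y):
        (V | (X -> ~~~W)): β-rule — branch into V  //  (X -> ~~~W).
          branch 1.1.1 (add V):
            ○ open, literals {V=1, Y=0}.
          branch 1.1.2 (add (X -> ~~~W)):
            (X -> ~~~W): β-rule — branch into ~X  //  ~~~W.
              branch 1.1.2.1 (add ~X):
                ○ open, literals {X=0, Y=0}.
              branch 1.1.2.2 (add ~~~W):
                ~~~W: drop double negation, giving ~W.
                ○ open, literals {W=0, Y=0}.
      branch 1.2 (add ~W):
        (V | (X -> ~~~W)): β-rule — branch into V  //  (X -> ~~~W).
          branch 1.2.1 (add V):
            ○ open, literals {V=1, W=0}.
          branch 1.2.2 (add (X -> ~~~W)):
            (X -> ~~~W): β-rule — branch into ~X  //  ~~~W.
              branch 1.2.2.1 (add ~X):
                ○ open, literals {W=0, X=0}.
              branch 1.2.2.2 (add ~~~W):
                ~~~W: drop double negation, giving ~W.
                ○ open, literals {W=0}.
  branch 2 (add ~(~Y | ~W), ~(V | (X -> ~~~W))):
    ~(~Y | ~W): α-rule — add ~~Y, ~~W.
    ~(V | (X -> ~~~W)): α-rule — add ~V, ~(X -> ~~~W).
    ~(X -> ~~~W): α-rule — add X, ~~~~W.
    ~~~~W: drop double negation, giving ~~W.
    ○ open, literals {V=0, W=1, X=1, Y=1}.
0 branches closed, 7 open.
Each open branch fixes some atoms; the unmentioned ones are free. Counting distinct full assignments: branch {V=1, Y=0} (X, W, Z) contributes 8 new; branch {X=0, Y=0} (V, W, Z) contributes 4 new; branch {W=0, Y=0} (V, X, Z) contributes 2 new; branch {V=1, W=0} (X, Z, Y) contributes 4 new; branch {W=0, X=0} (V, Z, Y) contributes 2 new; branch {W=0} (V, X, Z, Y) contributes 2 new; branch {V=0, W=1, X=1, Y=1} (Z) contributes 2 new. Total: 24.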